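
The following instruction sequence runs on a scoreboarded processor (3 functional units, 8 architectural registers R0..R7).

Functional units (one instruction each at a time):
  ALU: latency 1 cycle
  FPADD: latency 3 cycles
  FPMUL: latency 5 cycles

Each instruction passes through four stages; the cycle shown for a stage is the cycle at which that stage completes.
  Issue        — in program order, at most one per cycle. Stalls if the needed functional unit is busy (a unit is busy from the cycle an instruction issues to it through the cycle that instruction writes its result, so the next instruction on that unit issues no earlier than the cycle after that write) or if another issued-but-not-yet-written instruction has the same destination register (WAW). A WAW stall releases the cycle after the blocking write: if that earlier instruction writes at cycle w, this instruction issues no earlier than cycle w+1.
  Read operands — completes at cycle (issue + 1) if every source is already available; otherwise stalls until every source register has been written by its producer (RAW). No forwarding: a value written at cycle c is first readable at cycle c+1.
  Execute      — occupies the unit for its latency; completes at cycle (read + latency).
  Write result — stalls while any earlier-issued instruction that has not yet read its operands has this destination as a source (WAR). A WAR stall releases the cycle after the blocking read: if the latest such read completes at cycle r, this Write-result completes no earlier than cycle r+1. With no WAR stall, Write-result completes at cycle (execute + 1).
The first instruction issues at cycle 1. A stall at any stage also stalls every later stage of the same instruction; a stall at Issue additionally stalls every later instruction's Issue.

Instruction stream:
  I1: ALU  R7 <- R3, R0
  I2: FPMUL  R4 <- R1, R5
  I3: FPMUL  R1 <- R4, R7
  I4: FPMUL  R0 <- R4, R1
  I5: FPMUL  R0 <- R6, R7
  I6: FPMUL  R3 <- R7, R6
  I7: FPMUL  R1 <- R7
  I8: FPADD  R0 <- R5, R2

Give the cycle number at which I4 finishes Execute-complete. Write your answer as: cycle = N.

  I1 | 1 | 2 | 3 | 4
  I2 | 2 | 3 | 8 | 9
  I3 | 10 | 11 | 16 | 17   struct: FPMUL busy until I2 writes@9
  I4 | 18 | 19 | 24 | 25   struct: FPMUL busy until I3 writes@17
  I5 | 26 | 27 | 32 | 33   struct: FPMUL busy until I4 writes@25
  I6 | 34 | 35 | 40 | 41   struct: FPMUL busy until I5 writes@33
  I7 | 42 | 43 | 48 | 49   struct: FPMUL busy until I6 writes@41
  I8 | 43 | 44 | 47 | 48

cycle = 24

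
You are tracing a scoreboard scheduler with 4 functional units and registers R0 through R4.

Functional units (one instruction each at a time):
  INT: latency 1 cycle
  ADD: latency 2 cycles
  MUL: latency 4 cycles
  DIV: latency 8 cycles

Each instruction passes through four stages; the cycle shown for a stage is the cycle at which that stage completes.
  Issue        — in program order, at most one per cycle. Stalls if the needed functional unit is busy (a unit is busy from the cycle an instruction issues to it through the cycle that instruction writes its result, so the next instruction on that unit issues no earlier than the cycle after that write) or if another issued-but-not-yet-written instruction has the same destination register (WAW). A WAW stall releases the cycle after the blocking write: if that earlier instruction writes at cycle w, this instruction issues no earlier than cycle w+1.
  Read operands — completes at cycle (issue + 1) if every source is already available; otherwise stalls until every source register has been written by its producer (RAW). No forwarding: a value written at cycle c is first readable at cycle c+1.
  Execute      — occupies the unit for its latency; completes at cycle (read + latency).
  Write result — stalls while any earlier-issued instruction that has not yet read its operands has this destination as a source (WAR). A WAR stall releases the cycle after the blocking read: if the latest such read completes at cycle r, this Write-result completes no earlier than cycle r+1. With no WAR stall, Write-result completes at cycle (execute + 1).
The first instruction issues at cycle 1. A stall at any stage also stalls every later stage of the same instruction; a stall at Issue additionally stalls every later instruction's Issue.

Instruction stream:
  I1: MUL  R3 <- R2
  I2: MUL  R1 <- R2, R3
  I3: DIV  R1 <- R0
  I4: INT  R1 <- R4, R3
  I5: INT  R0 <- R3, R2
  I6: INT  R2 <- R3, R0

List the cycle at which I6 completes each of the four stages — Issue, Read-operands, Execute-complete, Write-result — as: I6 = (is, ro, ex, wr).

I6 = (34, 35, 36, 37)

I1: IS=1 RO=2 EX=6 WR=7
I2: IS=8 RO=9 EX=13 WR=14  [struct: MUL busy until I1 writes@7]
I3: IS=15 RO=16 EX=24 WR=25  [WAW R1: wait I2 write@14]
I4: IS=26 RO=27 EX=28 WR=29  [WAW R1: wait I3 write@25]
I5: IS=30 RO=31 EX=32 WR=33  [struct: INT busy until I4 writes@29]
I6: IS=34 RO=35 EX=36 WR=37  [struct: INT busy until I5 writes@33]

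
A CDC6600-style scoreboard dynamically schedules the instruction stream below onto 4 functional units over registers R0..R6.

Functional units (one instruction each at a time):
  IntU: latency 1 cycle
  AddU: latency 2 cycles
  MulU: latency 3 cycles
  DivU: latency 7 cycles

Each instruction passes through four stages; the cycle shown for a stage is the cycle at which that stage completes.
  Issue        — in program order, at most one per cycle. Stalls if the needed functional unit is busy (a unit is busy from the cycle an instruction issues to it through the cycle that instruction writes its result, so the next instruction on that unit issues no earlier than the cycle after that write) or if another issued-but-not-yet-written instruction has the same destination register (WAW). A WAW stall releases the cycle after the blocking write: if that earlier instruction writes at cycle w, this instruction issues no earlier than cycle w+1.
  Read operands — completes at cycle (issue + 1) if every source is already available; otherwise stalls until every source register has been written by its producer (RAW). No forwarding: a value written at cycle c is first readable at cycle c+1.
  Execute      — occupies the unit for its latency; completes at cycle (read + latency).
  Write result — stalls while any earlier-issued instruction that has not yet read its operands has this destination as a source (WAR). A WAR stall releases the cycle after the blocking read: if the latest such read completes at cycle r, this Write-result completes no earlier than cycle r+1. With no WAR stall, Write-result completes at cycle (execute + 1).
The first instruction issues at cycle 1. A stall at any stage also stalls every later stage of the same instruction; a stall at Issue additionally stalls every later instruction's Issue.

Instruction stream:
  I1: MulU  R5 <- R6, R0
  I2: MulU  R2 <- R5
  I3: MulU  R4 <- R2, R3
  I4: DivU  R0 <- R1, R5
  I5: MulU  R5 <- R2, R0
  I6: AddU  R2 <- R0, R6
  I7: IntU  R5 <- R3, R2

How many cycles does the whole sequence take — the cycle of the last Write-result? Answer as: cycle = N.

cycle = 32

I1 -> (1, 2, 5, 6)
I2 -> (7, 8, 11, 12)  // struct: MulU busy until I1 writes@6
I3 -> (13, 14, 17, 18)  // struct: MulU busy until I2 writes@12
I4 -> (14, 15, 22, 23)
I5 -> (19, 24, 27, 28)  // struct: MulU busy until I3 writes@18, RAW R0: wait I4 write@23
I6 -> (20, 24, 26, 27)  // RAW R0: wait I4 write@23
I7 -> (29, 30, 31, 32)  // WAW R5: wait I5 write@28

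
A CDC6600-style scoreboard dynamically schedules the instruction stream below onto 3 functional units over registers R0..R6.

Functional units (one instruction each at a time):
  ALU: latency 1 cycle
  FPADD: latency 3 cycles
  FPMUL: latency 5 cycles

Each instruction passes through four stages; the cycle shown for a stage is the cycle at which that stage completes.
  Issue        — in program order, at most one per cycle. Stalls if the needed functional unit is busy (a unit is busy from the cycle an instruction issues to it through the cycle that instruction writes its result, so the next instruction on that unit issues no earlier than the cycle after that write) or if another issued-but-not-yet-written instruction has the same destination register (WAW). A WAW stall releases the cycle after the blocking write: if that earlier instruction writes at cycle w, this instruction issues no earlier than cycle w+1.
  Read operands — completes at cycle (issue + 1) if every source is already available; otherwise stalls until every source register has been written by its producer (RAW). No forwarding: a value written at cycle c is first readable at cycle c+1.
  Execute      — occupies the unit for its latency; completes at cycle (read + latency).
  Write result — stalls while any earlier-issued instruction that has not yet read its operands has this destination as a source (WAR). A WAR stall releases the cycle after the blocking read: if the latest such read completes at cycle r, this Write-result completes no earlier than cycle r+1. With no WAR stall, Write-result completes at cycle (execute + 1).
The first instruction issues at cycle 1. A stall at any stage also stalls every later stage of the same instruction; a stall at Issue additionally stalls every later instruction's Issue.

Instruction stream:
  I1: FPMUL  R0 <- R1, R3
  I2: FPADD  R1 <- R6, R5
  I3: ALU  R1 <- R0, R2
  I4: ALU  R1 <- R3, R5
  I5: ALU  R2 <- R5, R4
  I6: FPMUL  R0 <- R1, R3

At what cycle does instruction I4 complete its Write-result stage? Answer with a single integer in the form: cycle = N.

I1: IS=1 RO=2 EX=7 WR=8
I2: IS=2 RO=3 EX=6 WR=7
I3: IS=8 RO=9 EX=10 WR=11  [WAW R1: wait I2 write@7]
I4: IS=12 RO=13 EX=14 WR=15  [struct: ALU busy until I3 writes@11]
I5: IS=16 RO=17 EX=18 WR=19  [struct: ALU busy until I4 writes@15]
I6: IS=17 RO=18 EX=23 WR=24

cycle = 15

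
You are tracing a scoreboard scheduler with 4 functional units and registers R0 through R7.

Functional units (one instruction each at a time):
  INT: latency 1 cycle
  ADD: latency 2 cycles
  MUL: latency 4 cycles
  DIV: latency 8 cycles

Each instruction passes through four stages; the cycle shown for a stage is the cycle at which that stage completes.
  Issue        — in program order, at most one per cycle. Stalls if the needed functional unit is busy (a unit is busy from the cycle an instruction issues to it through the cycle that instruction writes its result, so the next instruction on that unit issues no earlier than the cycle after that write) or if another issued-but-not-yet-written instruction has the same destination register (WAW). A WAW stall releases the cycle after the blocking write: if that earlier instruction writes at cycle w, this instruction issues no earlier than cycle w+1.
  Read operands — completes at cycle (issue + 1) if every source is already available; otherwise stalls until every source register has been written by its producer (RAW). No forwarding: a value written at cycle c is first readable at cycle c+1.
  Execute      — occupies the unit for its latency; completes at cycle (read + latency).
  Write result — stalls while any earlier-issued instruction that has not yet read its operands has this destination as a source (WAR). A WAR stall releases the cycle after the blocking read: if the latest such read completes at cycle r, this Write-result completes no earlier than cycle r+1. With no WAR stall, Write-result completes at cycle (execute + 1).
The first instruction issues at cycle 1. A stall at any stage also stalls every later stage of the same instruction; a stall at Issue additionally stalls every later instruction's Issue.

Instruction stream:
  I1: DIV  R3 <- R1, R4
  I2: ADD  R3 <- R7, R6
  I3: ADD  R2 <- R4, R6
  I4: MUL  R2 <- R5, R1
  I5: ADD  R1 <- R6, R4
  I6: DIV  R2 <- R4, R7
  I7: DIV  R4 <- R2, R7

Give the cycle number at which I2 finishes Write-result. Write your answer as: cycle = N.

[1] I1 dispatched to DIV
[2] I1 operands ready
[10] I1 complete
[11] R3←I1
[12] I2 dispatched to ADD
[13] I2 operands ready
[15] I2 complete
[16] R3←I2
[17] I3 dispatched to ADD
[18] I3 operands ready
[20] I3 complete
[21] R2←I3
[22] I4 dispatched to MUL
[23] I4 operands ready; I5 dispatched to ADD
[24] I5 operands ready
[26] I5 complete
[27] I4 complete; R1←I5
[28] R2←I4
[29] I6 dispatched to DIV
[30] I6 operands ready
[38] I6 complete
[39] R2←I6
[40] I7 dispatched to DIV
[41] I7 operands ready
[49] I7 complete
[50] R4←I7

cycle = 16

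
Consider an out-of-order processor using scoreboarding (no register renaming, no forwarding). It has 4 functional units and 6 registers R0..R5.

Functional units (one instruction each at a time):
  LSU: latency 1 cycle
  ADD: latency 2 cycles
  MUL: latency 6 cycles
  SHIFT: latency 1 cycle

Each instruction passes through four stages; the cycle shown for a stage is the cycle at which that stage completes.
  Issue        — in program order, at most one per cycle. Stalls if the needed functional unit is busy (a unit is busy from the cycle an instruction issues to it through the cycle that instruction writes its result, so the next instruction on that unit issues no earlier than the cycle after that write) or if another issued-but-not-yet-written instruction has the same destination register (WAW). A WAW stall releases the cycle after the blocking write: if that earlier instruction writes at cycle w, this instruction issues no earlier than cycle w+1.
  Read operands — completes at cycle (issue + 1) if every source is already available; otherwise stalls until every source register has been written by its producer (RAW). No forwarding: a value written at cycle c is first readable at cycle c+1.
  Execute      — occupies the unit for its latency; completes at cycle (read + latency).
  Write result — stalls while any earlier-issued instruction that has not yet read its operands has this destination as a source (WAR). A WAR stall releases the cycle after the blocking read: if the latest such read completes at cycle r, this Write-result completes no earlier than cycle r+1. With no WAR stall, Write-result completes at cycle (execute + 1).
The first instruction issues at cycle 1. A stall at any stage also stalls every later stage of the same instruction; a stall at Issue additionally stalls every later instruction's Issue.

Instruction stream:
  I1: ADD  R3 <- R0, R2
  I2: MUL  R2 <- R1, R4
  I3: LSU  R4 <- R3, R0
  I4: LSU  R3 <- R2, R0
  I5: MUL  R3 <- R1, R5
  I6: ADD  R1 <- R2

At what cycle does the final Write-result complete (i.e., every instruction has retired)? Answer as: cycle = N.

  I1 | 1 | 2 | 4 | 5
  I2 | 2 | 3 | 9 | 10
  I3 | 3 | 6 | 7 | 8   RAW R3: wait I1 write@5
  I4 | 9 | 11 | 12 | 13   struct: LSU busy until I3 writes@8 · RAW R2: wait I2 write@10
  I5 | 14 | 15 | 21 | 22   WAW R3: wait I4 write@13
  I6 | 15 | 16 | 18 | 19

cycle = 22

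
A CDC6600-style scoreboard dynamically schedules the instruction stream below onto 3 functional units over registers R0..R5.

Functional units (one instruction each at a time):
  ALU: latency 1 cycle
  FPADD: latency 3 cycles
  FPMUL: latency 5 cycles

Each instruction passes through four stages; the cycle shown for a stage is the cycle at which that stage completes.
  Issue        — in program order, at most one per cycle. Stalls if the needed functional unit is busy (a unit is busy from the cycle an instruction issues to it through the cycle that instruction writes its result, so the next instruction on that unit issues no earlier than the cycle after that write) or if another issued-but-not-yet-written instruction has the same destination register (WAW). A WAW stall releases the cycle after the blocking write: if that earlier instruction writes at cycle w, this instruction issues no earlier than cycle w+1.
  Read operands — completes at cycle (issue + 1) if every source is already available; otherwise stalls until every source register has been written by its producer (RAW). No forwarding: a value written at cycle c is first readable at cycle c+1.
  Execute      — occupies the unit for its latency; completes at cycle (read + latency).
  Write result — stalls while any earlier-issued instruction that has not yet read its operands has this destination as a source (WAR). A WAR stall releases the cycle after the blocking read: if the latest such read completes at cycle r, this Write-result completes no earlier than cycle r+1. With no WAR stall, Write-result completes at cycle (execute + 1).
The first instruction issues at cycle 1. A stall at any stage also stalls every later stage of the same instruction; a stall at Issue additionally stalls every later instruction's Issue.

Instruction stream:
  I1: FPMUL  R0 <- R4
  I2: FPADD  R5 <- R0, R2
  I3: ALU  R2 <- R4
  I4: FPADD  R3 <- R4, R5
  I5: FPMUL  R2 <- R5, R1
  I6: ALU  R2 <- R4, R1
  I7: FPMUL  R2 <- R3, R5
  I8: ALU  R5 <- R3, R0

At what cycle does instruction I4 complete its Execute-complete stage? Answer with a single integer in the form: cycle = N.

t=1  I1→FPMUL
t=2  I1 RO, I2→FPADD
t=3  I3→ALU
t=4  I3 RO
t=5  I3 EX
t=7  I1 EX
t=8  I1 WR R0
t=9  I2 RO
t=10  I3 WR R2
t=12  I2 EX
t=13  I2 WR R5
t=14  I4→FPADD
t=15  I4 RO, I5→FPMUL
t=16  I5 RO
t=18  I4 EX
t=19  I4 WR R3
t=21  I5 EX
t=22  I5 WR R2
t=23  I6→ALU
t=24  I6 RO
t=25  I6 EX
t=26  I6 WR R2
t=27  I7→FPMUL
t=28  I7 RO, I8→ALU
t=29  I8 RO
t=30  I8 EX
t=31  I8 WR R5
t=33  I7 EX
t=34  I7 WR R2

cycle = 18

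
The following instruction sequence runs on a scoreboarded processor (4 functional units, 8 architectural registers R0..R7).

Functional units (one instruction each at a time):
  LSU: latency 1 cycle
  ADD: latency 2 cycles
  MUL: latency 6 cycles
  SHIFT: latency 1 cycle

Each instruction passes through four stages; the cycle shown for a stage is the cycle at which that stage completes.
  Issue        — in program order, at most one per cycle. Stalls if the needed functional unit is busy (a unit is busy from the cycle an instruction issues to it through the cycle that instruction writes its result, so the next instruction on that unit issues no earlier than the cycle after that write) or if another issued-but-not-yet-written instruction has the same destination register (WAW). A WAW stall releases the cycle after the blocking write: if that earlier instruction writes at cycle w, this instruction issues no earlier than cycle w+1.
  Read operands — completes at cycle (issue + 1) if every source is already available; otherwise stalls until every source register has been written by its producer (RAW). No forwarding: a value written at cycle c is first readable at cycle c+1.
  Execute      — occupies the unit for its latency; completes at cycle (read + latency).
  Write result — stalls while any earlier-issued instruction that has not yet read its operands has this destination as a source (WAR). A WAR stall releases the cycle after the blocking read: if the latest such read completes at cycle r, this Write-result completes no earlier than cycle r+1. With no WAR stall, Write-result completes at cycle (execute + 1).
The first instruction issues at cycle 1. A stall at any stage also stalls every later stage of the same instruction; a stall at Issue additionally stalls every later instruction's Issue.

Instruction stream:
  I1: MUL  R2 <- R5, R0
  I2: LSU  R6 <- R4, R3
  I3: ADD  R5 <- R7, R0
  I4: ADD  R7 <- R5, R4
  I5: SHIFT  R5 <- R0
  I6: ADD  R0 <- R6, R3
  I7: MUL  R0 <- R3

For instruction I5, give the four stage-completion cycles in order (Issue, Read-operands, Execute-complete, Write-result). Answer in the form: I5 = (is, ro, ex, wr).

[I1] 1/2/8/9
[I2] 2/3/4/5
[I3] 3/4/6/7
[I4] 8/9/11/12  (struct: ADD busy until I3 writes@7)
[I5] 9/10/11/12
[I6] 13/14/16/17  (struct: ADD busy until I4 writes@12)
[I7] 18/19/25/26  (WAW R0: wait I6 write@17)

I5 = (9, 10, 11, 12)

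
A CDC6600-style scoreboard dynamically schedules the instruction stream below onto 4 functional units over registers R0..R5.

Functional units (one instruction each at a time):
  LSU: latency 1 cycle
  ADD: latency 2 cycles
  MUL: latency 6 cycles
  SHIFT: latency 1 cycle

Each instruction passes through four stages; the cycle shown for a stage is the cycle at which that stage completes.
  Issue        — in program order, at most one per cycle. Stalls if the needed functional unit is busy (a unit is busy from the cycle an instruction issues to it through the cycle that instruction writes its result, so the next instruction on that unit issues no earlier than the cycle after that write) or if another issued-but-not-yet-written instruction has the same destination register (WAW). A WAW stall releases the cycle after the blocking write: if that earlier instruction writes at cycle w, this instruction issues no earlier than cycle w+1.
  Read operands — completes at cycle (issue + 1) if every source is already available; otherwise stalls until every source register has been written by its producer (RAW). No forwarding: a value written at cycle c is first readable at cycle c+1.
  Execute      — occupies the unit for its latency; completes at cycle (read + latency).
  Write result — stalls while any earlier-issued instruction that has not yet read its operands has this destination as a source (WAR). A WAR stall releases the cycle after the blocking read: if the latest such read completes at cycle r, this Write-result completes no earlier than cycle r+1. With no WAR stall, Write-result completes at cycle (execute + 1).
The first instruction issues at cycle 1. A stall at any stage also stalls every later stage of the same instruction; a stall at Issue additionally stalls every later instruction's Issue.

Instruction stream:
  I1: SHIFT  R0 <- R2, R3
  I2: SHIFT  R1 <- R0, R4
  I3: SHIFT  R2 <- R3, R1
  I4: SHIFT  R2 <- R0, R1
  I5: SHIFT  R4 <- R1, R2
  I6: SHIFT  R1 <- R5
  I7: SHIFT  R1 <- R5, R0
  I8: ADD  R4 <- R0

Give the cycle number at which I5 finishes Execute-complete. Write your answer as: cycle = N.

[1] I1 dispatched to SHIFT
[2] I1 operands ready
[3] I1 complete
[4] R0←I1
[5] I2 dispatched to SHIFT
[6] I2 operands ready
[7] I2 complete
[8] R1←I2
[9] I3 dispatched to SHIFT
[10] I3 operands ready
[11] I3 complete
[12] R2←I3
[13] I4 dispatched to SHIFT
[14] I4 operands ready
[15] I4 complete
[16] R2←I4
[17] I5 dispatched to SHIFT
[18] I5 operands ready
[19] I5 complete
[20] R4←I5
[21] I6 dispatched to SHIFT
[22] I6 operands ready
[23] I6 complete
[24] R1←I6
[25] I7 dispatched to SHIFT
[26] I7 operands ready · I8 dispatched to ADD
[27] I7 complete · I8 operands ready
[28] R1←I7
[29] I8 complete
[30] R4←I8

cycle = 19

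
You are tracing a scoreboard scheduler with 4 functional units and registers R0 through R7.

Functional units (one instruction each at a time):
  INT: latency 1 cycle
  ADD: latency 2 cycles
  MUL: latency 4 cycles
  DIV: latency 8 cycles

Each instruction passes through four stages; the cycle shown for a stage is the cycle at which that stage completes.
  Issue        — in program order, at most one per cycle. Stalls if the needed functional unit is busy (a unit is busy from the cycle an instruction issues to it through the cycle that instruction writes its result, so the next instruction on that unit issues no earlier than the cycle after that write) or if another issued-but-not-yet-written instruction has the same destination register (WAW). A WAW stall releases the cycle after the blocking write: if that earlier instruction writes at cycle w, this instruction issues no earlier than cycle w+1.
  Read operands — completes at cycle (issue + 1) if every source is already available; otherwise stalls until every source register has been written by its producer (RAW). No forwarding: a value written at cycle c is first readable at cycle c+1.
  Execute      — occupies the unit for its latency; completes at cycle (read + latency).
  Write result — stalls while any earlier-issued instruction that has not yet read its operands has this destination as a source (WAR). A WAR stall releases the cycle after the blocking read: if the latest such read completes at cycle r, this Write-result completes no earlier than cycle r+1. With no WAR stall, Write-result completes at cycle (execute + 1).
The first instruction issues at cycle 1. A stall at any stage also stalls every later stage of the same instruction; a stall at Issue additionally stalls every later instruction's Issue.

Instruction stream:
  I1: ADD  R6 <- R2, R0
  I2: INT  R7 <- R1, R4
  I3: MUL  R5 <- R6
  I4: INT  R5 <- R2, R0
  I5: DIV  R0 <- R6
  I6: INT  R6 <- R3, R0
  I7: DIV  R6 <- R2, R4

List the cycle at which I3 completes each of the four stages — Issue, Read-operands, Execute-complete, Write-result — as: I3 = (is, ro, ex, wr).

I3 = (3, 6, 10, 11)

1) issue 1, read 2, done 4, write 5
2) issue 2, read 3, done 4, write 5
3) issue 3, read 6, done 10, write 11  <RAW R6: wait I1 write@5>
4) issue 12, read 13, done 14, write 15  <WAW R5: wait I3 write@11>
5) issue 13, read 14, done 22, write 23
6) issue 16, read 24, done 25, write 26  <struct: INT busy until I4 writes@15 / RAW R0: wait I5 write@23>
7) issue 27, read 28, done 36, write 37  <WAW R6: wait I6 write@26>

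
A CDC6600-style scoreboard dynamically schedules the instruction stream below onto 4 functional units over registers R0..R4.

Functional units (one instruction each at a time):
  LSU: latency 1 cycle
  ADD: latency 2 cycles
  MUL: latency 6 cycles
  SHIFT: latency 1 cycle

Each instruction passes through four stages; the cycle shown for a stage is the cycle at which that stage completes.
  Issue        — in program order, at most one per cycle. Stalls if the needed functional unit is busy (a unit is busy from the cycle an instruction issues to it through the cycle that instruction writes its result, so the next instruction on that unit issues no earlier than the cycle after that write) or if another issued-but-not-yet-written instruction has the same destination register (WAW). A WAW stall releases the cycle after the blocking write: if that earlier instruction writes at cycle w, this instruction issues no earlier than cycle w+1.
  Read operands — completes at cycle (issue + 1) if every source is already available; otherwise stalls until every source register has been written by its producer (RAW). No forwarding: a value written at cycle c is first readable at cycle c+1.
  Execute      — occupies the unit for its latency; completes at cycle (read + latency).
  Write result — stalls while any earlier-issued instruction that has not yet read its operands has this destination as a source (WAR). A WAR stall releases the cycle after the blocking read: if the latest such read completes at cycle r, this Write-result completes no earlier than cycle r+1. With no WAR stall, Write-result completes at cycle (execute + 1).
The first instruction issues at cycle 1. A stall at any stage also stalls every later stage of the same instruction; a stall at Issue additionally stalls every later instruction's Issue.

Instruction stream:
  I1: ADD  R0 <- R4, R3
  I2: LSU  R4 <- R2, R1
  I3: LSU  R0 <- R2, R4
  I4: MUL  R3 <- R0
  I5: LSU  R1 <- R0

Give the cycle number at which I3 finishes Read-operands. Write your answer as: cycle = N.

cycle = 7

  I1 | 1 | 2 | 4 | 5
  I2 | 2 | 3 | 4 | 5
  I3 | 6 | 7 | 8 | 9   struct: LSU busy until I2 writes@5
  I4 | 7 | 10 | 16 | 17   RAW R0: wait I3 write@9
  I5 | 10 | 11 | 12 | 13   struct: LSU busy until I3 writes@9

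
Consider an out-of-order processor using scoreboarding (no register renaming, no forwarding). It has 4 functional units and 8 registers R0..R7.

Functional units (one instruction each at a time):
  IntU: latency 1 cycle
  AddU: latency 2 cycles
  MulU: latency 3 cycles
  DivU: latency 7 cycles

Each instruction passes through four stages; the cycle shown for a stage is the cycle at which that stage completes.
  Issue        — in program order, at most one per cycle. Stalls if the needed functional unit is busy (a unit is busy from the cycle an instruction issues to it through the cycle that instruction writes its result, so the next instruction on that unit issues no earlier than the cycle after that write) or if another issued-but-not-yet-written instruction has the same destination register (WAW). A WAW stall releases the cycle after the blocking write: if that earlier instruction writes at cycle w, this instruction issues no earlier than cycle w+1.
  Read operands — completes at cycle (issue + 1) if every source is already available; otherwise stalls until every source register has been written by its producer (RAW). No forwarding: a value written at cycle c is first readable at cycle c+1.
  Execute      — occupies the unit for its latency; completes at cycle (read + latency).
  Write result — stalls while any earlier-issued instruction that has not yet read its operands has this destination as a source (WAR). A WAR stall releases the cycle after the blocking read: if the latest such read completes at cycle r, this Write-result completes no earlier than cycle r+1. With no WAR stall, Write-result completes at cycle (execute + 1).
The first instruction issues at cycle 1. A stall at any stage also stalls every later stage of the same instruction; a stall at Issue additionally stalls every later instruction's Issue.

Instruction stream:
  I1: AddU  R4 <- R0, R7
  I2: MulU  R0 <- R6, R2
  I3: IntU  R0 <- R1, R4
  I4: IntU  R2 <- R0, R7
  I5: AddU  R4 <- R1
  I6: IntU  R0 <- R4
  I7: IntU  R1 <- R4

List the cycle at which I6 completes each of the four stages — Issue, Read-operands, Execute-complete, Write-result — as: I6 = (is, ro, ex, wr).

I6 = (16, 18, 19, 20)

1) issue 1, read 2, done 4, write 5
2) issue 2, read 3, done 6, write 7
3) issue 8, read 9, done 10, write 11  <WAW R0: wait I2 write@7>
4) issue 12, read 13, done 14, write 15  <struct: IntU busy until I3 writes@11>
5) issue 13, read 14, done 16, write 17
6) issue 16, read 18, done 19, write 20  <struct: IntU busy until I4 writes@15 / RAW R4: wait I5 write@17>
7) issue 21, read 22, done 23, write 24  <struct: IntU busy until I6 writes@20>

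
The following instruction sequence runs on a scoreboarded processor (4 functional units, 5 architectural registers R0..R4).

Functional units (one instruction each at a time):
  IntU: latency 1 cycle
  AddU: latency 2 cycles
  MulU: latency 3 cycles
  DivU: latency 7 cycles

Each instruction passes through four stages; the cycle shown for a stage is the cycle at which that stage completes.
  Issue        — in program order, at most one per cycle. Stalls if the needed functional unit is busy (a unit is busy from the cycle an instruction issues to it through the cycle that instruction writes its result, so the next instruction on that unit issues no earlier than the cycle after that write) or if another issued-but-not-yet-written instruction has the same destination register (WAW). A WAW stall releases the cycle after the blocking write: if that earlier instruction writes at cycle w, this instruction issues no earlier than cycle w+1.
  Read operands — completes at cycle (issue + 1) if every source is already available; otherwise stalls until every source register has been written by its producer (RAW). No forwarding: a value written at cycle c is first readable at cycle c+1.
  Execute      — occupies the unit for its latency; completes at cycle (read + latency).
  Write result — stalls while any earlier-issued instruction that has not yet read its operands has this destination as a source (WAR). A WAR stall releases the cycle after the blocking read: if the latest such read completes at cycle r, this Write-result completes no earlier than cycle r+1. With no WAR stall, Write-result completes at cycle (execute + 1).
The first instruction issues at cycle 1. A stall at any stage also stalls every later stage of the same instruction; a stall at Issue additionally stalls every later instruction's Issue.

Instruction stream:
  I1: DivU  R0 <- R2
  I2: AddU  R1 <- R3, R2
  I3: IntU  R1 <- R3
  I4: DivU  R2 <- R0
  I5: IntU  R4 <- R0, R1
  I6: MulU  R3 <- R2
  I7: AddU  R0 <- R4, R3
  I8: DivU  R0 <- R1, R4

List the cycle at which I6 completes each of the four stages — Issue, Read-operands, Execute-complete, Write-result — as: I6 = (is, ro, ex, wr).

t=1  I1→DivU
t=2  I1 RO, I2→AddU
t=3  I2 RO
t=5  I2 EX
t=6  I2 WR R1
t=7  I3→IntU
t=8  I3 RO
t=9  I1 EX, I3 EX
t=10  I1 WR R0, I3 WR R1
t=11  I4→DivU
t=12  I4 RO, I5→IntU
t=13  I5 RO, I6→MulU
t=14  I5 EX, I7→AddU
t=15  I5 WR R4
t=19  I4 EX
t=20  I4 WR R2
t=21  I6 RO
t=24  I6 EX
t=25  I6 WR R3
t=26  I7 RO
t=28  I7 EX
t=29  I7 WR R0
t=30  I8→DivU
t=31  I8 RO
t=38  I8 EX
t=39  I8 WR R0

I6 = (13, 21, 24, 25)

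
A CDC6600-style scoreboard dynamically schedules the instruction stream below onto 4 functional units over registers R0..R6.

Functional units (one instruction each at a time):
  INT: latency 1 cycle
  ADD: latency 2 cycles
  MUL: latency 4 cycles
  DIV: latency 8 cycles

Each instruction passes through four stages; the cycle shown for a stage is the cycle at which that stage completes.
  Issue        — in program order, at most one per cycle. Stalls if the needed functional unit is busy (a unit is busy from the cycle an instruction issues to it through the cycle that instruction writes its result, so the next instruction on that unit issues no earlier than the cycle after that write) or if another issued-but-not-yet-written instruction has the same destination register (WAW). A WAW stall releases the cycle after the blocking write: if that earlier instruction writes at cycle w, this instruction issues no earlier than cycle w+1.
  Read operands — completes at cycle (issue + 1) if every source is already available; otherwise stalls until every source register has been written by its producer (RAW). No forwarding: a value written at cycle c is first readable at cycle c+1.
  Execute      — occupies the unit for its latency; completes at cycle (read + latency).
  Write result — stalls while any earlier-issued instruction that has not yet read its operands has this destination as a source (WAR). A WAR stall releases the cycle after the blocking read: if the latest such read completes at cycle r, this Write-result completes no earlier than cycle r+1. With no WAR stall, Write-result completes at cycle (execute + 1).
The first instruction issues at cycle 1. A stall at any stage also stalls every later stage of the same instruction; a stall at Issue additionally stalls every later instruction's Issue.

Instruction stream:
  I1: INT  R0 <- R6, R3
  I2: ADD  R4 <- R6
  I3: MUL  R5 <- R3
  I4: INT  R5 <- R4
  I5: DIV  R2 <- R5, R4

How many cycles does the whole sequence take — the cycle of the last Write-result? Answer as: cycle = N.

cycle = 23

[1] issue I1 (INT)
[2] I1 read-ops; issue I2 (ADD)
[3] I1 finished on INT; I2 read-ops; issue I3 (MUL)
[4] I1→R0; I3 read-ops
[5] I2 finished on ADD
[6] I2→R4
[8] I3 finished on MUL
[9] I3→R5
[10] issue I4 (INT)
[11] I4 read-ops; issue I5 (DIV)
[12] I4 finished on INT
[13] I4→R5
[14] I5 read-ops
[22] I5 finished on DIV
[23] I5→R2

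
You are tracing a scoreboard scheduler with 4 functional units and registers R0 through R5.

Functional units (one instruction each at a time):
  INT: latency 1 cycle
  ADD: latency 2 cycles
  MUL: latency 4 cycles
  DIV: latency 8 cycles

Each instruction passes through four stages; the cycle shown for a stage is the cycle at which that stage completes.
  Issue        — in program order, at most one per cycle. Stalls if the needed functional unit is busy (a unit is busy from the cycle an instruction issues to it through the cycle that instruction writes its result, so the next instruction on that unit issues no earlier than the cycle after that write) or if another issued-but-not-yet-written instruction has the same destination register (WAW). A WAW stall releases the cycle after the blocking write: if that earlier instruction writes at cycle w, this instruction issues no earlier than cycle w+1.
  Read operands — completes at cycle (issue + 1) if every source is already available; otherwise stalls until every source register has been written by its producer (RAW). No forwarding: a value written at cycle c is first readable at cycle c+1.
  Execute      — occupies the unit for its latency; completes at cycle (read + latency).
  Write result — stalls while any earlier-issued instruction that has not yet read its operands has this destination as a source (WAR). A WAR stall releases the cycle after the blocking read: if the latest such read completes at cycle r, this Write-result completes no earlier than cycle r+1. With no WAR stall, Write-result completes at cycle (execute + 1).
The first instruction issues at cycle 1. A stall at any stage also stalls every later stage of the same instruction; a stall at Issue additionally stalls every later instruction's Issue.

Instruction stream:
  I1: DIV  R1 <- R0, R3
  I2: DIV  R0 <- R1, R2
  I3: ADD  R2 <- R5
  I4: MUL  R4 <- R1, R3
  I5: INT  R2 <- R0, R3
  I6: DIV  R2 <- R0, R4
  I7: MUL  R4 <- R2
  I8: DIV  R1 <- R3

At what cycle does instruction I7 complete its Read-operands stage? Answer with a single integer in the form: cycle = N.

t=1  I1 dispatched to DIV
t=2  I1 operands ready
t=10  I1 complete
t=11  R1←I1
t=12  I2 dispatched to DIV
t=13  I2 operands ready; I3 dispatched to ADD
t=14  I3 operands ready; I4 dispatched to MUL
t=15  I4 operands ready
t=16  I3 complete
t=17  R2←I3
t=18  I5 dispatched to INT
t=19  I4 complete
t=20  R4←I4
t=21  I2 complete
t=22  R0←I2
t=23  I5 operands ready
t=24  I5 complete
t=25  R2←I5
t=26  I6 dispatched to DIV
t=27  I6 operands ready; I7 dispatched to MUL
t=35  I6 complete
t=36  R2←I6
t=37  I7 operands ready; I8 dispatched to DIV
t=38  I8 operands ready
t=41  I7 complete
t=42  R4←I7
t=46  I8 complete
t=47  R1←I8

cycle = 37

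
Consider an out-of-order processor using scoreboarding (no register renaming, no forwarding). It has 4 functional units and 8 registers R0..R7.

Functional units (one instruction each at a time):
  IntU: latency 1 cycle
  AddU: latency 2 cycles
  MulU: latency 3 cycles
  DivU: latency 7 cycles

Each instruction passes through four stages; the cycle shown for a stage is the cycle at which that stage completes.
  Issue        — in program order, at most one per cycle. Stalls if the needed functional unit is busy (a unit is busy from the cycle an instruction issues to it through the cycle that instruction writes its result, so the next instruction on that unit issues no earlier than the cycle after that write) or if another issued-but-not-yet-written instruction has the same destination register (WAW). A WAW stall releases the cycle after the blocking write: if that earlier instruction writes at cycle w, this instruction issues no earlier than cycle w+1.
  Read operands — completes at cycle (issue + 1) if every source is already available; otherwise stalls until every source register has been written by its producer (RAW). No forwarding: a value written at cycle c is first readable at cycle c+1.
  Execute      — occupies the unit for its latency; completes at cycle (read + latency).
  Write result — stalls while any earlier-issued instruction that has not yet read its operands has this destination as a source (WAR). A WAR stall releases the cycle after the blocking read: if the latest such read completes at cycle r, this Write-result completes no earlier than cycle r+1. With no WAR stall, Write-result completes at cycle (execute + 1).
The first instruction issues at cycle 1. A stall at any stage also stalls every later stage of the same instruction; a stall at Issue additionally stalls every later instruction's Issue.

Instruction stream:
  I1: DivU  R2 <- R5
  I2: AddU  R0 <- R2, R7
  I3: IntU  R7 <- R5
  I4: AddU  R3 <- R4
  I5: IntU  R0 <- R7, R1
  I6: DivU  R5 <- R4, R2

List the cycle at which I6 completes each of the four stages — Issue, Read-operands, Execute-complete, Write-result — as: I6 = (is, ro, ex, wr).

I6 = (17, 18, 25, 26)

1) issue 1, read 2, done 9, write 10
2) issue 2, read 11, done 13, write 14  <RAW R2: wait I1 write@10>
3) issue 3, read 4, done 5, write 12  <WAR R7: wait I2 read@11>
4) issue 15, read 16, done 18, write 19  <struct: AddU busy until I2 writes@14>
5) issue 16, read 17, done 18, write 19
6) issue 17, read 18, done 25, write 26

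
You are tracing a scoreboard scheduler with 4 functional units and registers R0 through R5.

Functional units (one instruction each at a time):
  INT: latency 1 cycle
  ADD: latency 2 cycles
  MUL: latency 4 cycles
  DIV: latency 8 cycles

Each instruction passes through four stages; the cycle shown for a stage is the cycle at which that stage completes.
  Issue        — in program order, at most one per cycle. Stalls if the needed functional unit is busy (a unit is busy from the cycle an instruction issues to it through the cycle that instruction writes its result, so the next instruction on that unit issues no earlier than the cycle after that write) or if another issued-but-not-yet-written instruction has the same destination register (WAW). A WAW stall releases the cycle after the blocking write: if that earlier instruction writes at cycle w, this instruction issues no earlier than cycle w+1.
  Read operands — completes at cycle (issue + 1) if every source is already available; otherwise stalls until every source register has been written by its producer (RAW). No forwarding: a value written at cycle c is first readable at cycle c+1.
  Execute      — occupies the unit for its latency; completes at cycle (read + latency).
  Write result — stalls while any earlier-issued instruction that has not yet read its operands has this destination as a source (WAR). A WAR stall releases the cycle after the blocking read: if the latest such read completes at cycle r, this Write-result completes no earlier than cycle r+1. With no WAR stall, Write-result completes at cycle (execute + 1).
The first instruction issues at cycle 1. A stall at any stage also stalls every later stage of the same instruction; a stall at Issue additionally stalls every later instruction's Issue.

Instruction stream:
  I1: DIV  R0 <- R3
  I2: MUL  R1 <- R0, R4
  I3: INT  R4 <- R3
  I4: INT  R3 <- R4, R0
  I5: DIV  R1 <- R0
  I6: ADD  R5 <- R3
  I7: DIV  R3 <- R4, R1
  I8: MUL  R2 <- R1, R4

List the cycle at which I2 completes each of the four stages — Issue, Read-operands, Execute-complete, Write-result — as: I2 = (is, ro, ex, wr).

I1 -> (1, 2, 10, 11)
I2 -> (2, 12, 16, 17)  // RAW R0: wait I1 write@11
I3 -> (3, 4, 5, 13)  // WAR R4: wait I2 read@12
I4 -> (14, 15, 16, 17)  // struct: INT busy until I3 writes@13
I5 -> (18, 19, 27, 28)  // WAW R1: wait I2 write@17
I6 -> (19, 20, 22, 23)
I7 -> (29, 30, 38, 39)  // struct: DIV busy until I5 writes@28
I8 -> (30, 31, 35, 36)

I2 = (2, 12, 16, 17)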